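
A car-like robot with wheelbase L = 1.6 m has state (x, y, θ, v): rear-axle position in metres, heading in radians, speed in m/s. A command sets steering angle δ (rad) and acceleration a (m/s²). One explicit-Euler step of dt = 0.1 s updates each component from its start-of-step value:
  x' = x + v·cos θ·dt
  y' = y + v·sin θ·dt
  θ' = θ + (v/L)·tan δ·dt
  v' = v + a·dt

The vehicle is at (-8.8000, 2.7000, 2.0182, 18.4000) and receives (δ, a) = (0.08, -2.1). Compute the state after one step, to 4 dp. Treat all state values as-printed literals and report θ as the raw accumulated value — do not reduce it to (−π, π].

(-9.5960, 4.3589, 2.1104, 18.1900)

x' = -8.8000 + 18.4000·cos(2.0182)·0.1 = -9.5960
y' = 2.7000 + 18.4000·sin(2.0182)·0.1 = 4.3589
θ' = 2.0182 + (18.4000/1.6)·tan(0.08)·0.1 = 2.1104
v' = 18.4000 − 2.1000·0.1 = 18.1900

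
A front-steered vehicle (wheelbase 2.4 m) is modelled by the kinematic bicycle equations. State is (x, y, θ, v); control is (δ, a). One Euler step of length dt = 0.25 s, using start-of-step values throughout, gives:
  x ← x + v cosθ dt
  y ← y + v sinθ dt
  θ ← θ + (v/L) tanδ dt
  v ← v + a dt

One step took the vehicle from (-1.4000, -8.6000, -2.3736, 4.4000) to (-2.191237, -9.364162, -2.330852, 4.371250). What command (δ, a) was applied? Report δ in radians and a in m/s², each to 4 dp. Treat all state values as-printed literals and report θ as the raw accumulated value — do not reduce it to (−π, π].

δ = 0.0930, a = -0.1150

a = (v'−v)/dt = (-0.028750)/0.25 = -0.1150
Δθ = θ'−θ = 0.042748;  (v·dt/L) = 4.4000·0.25/2.4 = 0.458333
tan δ = Δθ·L/(v·dt) = 0.093268  →  δ = 0.0930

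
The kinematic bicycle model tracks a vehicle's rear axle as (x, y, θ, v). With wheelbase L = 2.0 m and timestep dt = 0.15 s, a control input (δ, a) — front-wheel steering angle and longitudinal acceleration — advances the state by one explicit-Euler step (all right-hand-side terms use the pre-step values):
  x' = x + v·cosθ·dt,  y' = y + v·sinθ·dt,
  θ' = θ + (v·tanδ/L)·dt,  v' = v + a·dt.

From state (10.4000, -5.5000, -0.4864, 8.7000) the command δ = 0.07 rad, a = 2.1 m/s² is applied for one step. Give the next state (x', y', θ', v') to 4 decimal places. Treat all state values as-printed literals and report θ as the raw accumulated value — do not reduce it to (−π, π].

x' = 10.4000 + 8.7000·cos(-0.4864)·0.15 = 11.5536
y' = -5.5000 + 8.7000·sin(-0.4864)·0.15 = -6.1100
θ' = -0.4864 + (8.7000/2.0)·tan(0.07)·0.15 = -0.4407
v' = 8.7000 + 2.1000·0.15 = 9.0150

(11.5536, -6.1100, -0.4407, 9.0150)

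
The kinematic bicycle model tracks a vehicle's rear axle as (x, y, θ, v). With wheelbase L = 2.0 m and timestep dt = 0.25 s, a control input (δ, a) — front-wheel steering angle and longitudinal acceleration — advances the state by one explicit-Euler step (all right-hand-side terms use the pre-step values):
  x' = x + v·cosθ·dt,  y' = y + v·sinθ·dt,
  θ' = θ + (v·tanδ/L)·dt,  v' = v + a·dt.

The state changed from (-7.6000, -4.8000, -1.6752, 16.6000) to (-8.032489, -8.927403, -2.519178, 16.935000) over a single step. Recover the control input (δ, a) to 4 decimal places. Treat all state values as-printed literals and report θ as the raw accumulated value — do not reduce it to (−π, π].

δ = -0.3863, a = 1.3400

a = (v'−v)/dt = (0.335000)/0.25 = 1.3400
Δθ = θ'−θ = -0.843978;  (v·dt/L) = 16.6000·0.25/2.0 = 2.075000
tan δ = Δθ·L/(v·dt) = -0.406736  →  δ = -0.3863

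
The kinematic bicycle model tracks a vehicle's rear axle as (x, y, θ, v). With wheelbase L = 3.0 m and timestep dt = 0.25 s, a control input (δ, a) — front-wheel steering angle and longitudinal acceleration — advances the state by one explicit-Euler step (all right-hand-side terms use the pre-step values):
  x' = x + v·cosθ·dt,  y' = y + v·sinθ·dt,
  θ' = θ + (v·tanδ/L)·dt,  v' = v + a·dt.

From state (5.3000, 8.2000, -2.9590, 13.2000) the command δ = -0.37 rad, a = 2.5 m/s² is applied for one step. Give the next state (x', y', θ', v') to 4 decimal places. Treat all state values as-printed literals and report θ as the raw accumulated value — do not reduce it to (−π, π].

(2.0549, 7.6008, -3.3856, 13.8250)

x' = 5.3000 + 13.2000·cos(-2.9590)·0.25 = 2.0549
y' = 8.2000 + 13.2000·sin(-2.9590)·0.25 = 7.6008
θ' = -2.9590 + (13.2000/3.0)·tan(-0.37)·0.25 = -3.3856
v' = 13.2000 + 2.5000·0.25 = 13.8250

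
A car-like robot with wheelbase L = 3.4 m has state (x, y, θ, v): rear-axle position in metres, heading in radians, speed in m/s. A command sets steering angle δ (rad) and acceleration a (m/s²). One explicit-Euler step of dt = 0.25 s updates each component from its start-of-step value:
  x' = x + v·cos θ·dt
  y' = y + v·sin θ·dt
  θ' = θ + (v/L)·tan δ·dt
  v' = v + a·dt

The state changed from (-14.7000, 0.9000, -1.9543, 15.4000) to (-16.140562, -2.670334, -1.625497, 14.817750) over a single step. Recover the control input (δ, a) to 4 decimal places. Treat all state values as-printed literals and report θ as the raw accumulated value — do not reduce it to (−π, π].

a = (v'−v)/dt = (-0.582250)/0.25 = -2.3290
Δθ = θ'−θ = 0.328803;  (v·dt/L) = 15.4000·0.25/3.4 = 1.132353
tan δ = Δθ·L/(v·dt) = 0.290371  →  δ = 0.2826

δ = 0.2826, a = -2.3290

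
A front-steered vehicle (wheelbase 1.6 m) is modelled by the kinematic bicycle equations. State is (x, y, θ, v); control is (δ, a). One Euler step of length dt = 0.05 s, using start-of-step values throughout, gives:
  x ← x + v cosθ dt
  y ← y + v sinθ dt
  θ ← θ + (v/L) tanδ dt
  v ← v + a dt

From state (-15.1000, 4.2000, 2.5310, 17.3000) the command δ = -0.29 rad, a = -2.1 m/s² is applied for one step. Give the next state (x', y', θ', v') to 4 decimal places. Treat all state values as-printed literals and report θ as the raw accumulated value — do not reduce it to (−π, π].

(-15.8087, 4.6960, 2.3697, 17.1950)

x' = -15.1000 + 17.3000·cos(2.5310)·0.05 = -15.8087
y' = 4.2000 + 17.3000·sin(2.5310)·0.05 = 4.6960
θ' = 2.5310 + (17.3000/1.6)·tan(-0.29)·0.05 = 2.3697
v' = 17.3000 − 2.1000·0.05 = 17.1950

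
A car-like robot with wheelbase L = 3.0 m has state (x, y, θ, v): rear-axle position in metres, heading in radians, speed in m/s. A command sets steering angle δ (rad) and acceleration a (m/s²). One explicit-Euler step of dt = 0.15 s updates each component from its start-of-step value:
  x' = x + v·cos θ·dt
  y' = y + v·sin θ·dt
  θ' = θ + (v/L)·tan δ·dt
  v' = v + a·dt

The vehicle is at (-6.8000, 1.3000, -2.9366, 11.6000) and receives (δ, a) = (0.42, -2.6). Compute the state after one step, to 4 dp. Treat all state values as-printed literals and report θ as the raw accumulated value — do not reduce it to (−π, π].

(-8.5036, 0.9458, -2.6776, 11.2100)

x' = -6.8000 + 11.6000·cos(-2.9366)·0.15 = -8.5036
y' = 1.3000 + 11.6000·sin(-2.9366)·0.15 = 0.9458
θ' = -2.9366 + (11.6000/3.0)·tan(0.42)·0.15 = -2.6776
v' = 11.6000 − 2.6000·0.15 = 11.2100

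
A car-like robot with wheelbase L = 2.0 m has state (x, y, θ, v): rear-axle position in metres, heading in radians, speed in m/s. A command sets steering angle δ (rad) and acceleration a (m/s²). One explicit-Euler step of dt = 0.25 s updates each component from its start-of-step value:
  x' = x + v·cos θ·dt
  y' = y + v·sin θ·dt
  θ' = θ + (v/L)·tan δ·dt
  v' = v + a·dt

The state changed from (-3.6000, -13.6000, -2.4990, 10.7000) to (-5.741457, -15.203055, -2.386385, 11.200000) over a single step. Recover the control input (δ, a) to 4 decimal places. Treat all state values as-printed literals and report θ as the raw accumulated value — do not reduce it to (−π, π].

δ = 0.0840, a = 2.0000

a = (v'−v)/dt = (0.500000)/0.25 = 2.0000
Δθ = θ'−θ = 0.112615;  (v·dt/L) = 10.7000·0.25/2.0 = 1.337500
tan δ = Δθ·L/(v·dt) = 0.084198  →  δ = 0.0840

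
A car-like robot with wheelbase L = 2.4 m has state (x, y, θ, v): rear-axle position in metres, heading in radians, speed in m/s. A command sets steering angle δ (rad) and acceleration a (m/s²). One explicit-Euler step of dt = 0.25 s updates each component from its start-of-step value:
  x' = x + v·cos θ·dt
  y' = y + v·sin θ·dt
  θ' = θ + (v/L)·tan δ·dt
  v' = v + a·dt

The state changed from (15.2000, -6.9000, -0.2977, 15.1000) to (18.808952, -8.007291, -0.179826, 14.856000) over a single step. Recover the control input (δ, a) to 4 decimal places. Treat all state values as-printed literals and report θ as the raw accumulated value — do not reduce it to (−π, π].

a = (v'−v)/dt = (-0.244000)/0.25 = -0.9760
Δθ = θ'−θ = 0.117874;  (v·dt/L) = 15.1000·0.25/2.4 = 1.572917
tan δ = Δθ·L/(v·dt) = 0.074940  →  δ = 0.0748

δ = 0.0748, a = -0.9760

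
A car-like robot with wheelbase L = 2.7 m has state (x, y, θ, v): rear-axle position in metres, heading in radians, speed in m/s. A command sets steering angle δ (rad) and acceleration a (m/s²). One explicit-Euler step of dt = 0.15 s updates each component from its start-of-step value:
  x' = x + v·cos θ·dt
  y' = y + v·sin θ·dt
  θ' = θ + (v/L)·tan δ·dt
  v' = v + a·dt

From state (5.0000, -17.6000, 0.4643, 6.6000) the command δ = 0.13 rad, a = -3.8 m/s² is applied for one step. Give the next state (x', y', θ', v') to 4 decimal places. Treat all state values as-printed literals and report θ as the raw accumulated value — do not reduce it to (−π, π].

x' = 5.0000 + 6.6000·cos(0.4643)·0.15 = 5.8852
y' = -17.6000 + 6.6000·sin(0.4643)·0.15 = -17.1567
θ' = 0.4643 + (6.6000/2.7)·tan(0.13)·0.15 = 0.5122
v' = 6.6000 − 3.8000·0.15 = 6.0300

(5.8852, -17.1567, 0.5122, 6.0300)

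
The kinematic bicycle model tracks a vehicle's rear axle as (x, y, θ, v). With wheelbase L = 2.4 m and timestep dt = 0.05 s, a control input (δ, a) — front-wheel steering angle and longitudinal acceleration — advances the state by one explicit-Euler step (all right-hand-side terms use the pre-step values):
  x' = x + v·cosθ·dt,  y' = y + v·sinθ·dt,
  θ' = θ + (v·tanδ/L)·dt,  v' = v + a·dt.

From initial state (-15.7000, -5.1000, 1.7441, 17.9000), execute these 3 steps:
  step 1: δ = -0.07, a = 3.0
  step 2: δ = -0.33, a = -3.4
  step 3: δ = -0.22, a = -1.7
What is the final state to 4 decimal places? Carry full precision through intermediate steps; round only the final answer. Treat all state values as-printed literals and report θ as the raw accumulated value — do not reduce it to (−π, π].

(-16.0031, -2.4318, 1.5059, 17.7950)

after step 1 (δ=-0.07, a=3.0): (-15.854332, -4.218407, 1.717953, 18.050000)
after step 2 (δ=-0.33, a=-3.4): (-15.986662, -3.325661, 1.589149, 17.880000)
after step 3 (δ=-0.22, a=-1.7): (-16.003069, -2.431811, 1.505851, 17.795000)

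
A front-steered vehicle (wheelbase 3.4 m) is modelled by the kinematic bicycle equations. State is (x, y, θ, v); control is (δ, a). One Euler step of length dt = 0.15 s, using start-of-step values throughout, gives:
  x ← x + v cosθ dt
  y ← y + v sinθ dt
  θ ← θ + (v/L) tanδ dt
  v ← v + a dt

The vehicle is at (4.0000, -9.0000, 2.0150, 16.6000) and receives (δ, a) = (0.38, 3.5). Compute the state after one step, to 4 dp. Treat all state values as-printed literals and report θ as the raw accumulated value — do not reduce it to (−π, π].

(2.9299, -6.7516, 2.3075, 17.1250)

x' = 4.0000 + 16.6000·cos(2.0150)·0.15 = 2.9299
y' = -9.0000 + 16.6000·sin(2.0150)·0.15 = -6.7516
θ' = 2.0150 + (16.6000/3.4)·tan(0.38)·0.15 = 2.3075
v' = 16.6000 + 3.5000·0.15 = 17.1250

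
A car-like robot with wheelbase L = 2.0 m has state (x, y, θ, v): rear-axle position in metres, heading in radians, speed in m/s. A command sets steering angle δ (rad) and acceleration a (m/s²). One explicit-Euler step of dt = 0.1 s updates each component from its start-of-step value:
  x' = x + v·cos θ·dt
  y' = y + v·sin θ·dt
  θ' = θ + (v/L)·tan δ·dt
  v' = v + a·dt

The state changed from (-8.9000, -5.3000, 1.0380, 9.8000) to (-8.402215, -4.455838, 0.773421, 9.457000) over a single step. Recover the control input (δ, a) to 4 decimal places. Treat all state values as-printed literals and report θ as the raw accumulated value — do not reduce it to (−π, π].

a = (v'−v)/dt = (-0.343000)/0.1 = -3.4300
Δθ = θ'−θ = -0.264579;  (v·dt/L) = 9.8000·0.1/2.0 = 0.490000
tan δ = Δθ·L/(v·dt) = -0.539957  →  δ = -0.4951

δ = -0.4951, a = -3.4300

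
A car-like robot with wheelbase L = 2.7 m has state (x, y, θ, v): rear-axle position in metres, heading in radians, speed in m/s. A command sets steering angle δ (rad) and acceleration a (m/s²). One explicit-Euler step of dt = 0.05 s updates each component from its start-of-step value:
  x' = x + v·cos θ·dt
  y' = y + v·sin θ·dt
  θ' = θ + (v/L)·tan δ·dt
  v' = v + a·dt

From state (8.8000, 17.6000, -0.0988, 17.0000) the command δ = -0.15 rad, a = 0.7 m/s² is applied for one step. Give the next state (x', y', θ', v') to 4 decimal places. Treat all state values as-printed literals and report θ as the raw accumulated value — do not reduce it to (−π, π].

x' = 8.8000 + 17.0000·cos(-0.0988)·0.05 = 9.6459
y' = 17.6000 + 17.0000·sin(-0.0988)·0.05 = 17.5162
θ' = -0.0988 + (17.0000/2.7)·tan(-0.15)·0.05 = -0.1464
v' = 17.0000 + 0.7000·0.05 = 17.0350

(9.6459, 17.5162, -0.1464, 17.0350)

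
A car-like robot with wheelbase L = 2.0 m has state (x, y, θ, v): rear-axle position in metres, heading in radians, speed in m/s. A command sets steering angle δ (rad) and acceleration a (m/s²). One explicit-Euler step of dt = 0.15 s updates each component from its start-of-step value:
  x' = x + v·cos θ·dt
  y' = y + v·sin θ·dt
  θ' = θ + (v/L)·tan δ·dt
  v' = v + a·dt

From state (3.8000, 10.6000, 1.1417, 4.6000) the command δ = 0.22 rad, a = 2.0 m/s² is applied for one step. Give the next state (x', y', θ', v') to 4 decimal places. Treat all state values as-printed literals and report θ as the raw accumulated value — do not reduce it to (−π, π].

x' = 3.8000 + 4.6000·cos(1.1417)·0.15 = 4.0871
y' = 10.6000 + 4.6000·sin(1.1417)·0.15 = 11.2274
θ' = 1.1417 + (4.6000/2.0)·tan(0.22)·0.15 = 1.2188
v' = 4.6000 + 2.0000·0.15 = 4.9000

(4.0871, 11.2274, 1.2188, 4.9000)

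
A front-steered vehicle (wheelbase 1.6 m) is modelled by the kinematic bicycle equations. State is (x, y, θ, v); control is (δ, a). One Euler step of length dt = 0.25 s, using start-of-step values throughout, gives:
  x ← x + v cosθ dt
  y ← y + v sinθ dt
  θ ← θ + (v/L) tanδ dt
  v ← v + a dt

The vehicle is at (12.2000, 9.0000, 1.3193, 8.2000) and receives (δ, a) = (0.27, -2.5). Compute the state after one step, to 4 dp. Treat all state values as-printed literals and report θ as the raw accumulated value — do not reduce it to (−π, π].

(12.7101, 10.9855, 1.6739, 7.5750)

x' = 12.2000 + 8.2000·cos(1.3193)·0.25 = 12.7101
y' = 9.0000 + 8.2000·sin(1.3193)·0.25 = 10.9855
θ' = 1.3193 + (8.2000/1.6)·tan(0.27)·0.25 = 1.6739
v' = 8.2000 − 2.5000·0.25 = 7.5750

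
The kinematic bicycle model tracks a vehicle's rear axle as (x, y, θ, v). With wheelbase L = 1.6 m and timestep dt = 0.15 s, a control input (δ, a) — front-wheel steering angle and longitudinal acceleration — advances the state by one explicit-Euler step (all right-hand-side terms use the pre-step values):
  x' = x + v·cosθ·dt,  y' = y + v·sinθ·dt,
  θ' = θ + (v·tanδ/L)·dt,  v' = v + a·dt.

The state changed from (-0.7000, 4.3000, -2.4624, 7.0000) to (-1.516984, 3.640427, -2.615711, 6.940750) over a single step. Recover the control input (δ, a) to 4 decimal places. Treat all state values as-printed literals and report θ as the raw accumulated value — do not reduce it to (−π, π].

a = (v'−v)/dt = (-0.059250)/0.15 = -0.3950
Δθ = θ'−θ = -0.153311;  (v·dt/L) = 7.0000·0.15/1.6 = 0.656250
tan δ = Δθ·L/(v·dt) = -0.233617  →  δ = -0.2295

δ = -0.2295, a = -0.3950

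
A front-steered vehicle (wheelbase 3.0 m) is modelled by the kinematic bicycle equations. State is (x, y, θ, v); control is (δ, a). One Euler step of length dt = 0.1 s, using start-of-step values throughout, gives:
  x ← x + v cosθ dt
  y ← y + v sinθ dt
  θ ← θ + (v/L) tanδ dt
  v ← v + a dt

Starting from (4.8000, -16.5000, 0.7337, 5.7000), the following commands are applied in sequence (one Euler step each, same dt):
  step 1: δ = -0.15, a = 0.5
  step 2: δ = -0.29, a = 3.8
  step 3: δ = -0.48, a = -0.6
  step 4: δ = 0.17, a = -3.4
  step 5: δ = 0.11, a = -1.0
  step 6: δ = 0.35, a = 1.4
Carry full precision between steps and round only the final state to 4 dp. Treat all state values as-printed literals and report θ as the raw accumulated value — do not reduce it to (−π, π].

after step 1 (δ=-0.15, a=0.5): (5.223340, -16.118315, 0.704984, 5.750000)
after step 2 (δ=-0.29, a=3.8): (5.661273, -15.745703, 0.647789, 6.130000)
after step 3 (δ=-0.48, a=-0.6): (6.150091, -15.375804, 0.541410, 6.070000)
after step 4 (δ=0.17, a=-3.4): (6.670280, -15.062989, 0.576142, 5.730000)
after step 5 (δ=0.11, a=-1.0): (7.150781, -14.750823, 0.597237, 5.630000)
after step 6 (δ=0.35, a=1.4): (7.616321, -14.434214, 0.665741, 5.770000)

(7.6163, -14.4342, 0.6657, 5.7700)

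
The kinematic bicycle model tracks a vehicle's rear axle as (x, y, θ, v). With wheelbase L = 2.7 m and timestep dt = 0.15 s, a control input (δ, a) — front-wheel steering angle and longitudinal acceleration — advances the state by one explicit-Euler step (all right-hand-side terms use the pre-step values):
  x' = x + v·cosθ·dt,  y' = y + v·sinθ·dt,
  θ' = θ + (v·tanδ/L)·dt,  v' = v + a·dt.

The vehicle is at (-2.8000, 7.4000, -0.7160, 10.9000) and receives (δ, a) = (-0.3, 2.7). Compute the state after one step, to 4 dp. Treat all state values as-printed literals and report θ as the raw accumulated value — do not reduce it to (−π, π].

x' = -2.8000 + 10.9000·cos(-0.7160)·0.15 = -1.5665
y' = 7.4000 + 10.9000·sin(-0.7160)·0.15 = 6.3268
θ' = -0.7160 + (10.9000/2.7)·tan(-0.3)·0.15 = -0.9033
v' = 10.9000 + 2.7000·0.15 = 11.3050

(-1.5665, 6.3268, -0.9033, 11.3050)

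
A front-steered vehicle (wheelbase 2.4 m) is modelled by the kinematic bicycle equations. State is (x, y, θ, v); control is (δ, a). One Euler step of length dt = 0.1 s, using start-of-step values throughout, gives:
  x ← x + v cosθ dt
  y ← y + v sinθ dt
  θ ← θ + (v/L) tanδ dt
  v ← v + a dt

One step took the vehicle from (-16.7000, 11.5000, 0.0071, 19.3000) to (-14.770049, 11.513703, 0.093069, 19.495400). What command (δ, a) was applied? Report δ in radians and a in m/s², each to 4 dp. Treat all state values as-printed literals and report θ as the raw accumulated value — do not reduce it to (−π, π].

δ = 0.1065, a = 1.9540

a = (v'−v)/dt = (0.195400)/0.1 = 1.9540
Δθ = θ'−θ = 0.085969;  (v·dt/L) = 19.3000·0.1/2.4 = 0.804167
tan δ = Δθ·L/(v·dt) = 0.106904  →  δ = 0.1065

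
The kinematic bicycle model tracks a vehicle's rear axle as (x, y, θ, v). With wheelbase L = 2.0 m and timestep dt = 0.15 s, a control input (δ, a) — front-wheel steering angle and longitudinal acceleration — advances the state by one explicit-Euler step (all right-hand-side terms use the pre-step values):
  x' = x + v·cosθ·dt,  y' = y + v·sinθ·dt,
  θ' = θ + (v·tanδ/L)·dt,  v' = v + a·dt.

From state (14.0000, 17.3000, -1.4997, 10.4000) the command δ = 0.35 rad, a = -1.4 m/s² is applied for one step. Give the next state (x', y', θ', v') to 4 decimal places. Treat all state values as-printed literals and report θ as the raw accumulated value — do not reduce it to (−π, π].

x' = 14.0000 + 10.4000·cos(-1.4997)·0.15 = 14.1108
y' = 17.3000 + 10.4000·sin(-1.4997)·0.15 = 15.7439
θ' = -1.4997 + (10.4000/2.0)·tan(0.35)·0.15 = -1.2150
v' = 10.4000 − 1.4000·0.15 = 10.1900

(14.1108, 15.7439, -1.2150, 10.1900)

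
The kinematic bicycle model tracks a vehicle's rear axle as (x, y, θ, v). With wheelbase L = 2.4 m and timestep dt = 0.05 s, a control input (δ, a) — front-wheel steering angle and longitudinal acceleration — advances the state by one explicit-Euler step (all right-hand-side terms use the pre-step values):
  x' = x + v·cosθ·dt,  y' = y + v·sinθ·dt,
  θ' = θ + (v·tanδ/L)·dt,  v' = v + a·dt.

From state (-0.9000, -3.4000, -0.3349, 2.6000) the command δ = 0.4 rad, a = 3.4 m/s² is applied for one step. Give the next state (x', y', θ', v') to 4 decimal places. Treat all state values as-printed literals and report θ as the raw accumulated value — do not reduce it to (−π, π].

x' = -0.9000 + 2.6000·cos(-0.3349)·0.05 = -0.7772
y' = -3.4000 + 2.6000·sin(-0.3349)·0.05 = -3.4427
θ' = -0.3349 + (2.6000/2.4)·tan(0.4)·0.05 = -0.3120
v' = 2.6000 + 3.4000·0.05 = 2.7700

(-0.7772, -3.4427, -0.3120, 2.7700)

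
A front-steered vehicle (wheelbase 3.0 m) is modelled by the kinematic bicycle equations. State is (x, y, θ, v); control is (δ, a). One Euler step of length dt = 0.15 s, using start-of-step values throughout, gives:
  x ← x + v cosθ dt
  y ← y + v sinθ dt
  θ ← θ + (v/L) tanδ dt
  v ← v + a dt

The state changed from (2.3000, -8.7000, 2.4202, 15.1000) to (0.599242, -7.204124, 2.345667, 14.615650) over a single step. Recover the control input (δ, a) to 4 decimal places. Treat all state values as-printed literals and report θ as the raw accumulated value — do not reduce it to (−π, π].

a = (v'−v)/dt = (-0.484350)/0.15 = -3.2290
Δθ = θ'−θ = -0.074533;  (v·dt/L) = 15.1000·0.15/3.0 = 0.755000
tan δ = Δθ·L/(v·dt) = -0.098719  →  δ = -0.0984

δ = -0.0984, a = -3.2290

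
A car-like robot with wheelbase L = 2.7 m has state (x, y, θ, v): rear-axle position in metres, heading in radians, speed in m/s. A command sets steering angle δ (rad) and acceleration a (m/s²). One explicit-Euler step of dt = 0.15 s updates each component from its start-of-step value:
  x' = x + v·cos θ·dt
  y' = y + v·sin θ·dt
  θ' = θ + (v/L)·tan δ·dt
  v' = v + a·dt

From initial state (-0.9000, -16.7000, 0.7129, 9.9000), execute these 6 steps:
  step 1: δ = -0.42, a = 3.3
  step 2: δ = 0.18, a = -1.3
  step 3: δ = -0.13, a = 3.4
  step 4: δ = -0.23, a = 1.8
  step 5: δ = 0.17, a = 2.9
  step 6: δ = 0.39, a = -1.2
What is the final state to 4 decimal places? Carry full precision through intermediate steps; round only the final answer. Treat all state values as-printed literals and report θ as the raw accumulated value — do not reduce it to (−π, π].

after step 1 (δ=-0.42, a=3.3): (0.223356, -15.728765, 0.467285, 10.395000)
after step 2 (δ=0.18, a=-1.3): (1.615445, -15.026379, 0.572373, 10.200000)
after step 3 (δ=-0.13, a=3.4): (2.901591, -14.197688, 0.498288, 10.710000)
after step 4 (δ=-0.23, a=1.8): (4.312744, -13.429906, 0.358973, 10.980000)
after step 5 (δ=0.17, a=2.9): (5.854762, -12.851294, 0.463683, 11.415000)
after step 6 (δ=0.39, a=-1.2): (7.386217, -12.085498, 0.724361, 11.235000)

(7.3862, -12.0855, 0.7244, 11.2350)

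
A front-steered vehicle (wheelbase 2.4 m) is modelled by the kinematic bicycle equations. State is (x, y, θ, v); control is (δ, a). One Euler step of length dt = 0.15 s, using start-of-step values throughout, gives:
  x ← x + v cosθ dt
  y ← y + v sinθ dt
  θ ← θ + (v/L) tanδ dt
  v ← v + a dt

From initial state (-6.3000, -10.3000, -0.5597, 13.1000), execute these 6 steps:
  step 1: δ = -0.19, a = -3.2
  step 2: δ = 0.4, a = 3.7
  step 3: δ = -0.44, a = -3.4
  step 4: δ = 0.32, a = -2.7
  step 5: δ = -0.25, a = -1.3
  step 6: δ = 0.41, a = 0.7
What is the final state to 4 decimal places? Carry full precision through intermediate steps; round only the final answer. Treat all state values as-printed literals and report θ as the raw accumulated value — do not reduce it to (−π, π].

(2.9711, -16.7201, -0.3769, 12.1700)

after step 1 (δ=-0.19, a=-3.2): (-4.634831, -11.343281, -0.717162, 12.620000)
after step 2 (δ=0.4, a=3.7): (-3.208126, -12.587452, -0.383684, 13.175000)
after step 3 (δ=-0.44, a=-3.4): (-1.375565, -13.327240, -0.771342, 12.665000)
after step 4 (δ=0.32, a=-2.7): (-0.013490, -14.651552, -0.509027, 12.260000)
after step 5 (δ=-0.25, a=-1.3): (1.592360, -15.547747, -0.704682, 12.065000)
after step 6 (δ=0.41, a=0.7): (2.971059, -16.720088, -0.376943, 12.170000)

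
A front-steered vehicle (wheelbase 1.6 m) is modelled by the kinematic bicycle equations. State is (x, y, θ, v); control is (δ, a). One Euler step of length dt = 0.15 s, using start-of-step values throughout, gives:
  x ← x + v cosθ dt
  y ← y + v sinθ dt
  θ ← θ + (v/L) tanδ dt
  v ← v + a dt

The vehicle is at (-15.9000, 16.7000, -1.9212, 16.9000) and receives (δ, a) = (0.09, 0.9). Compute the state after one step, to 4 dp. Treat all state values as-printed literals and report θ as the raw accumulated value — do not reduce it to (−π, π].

(-16.7702, 14.3190, -1.7782, 17.0350)

x' = -15.9000 + 16.9000·cos(-1.9212)·0.15 = -16.7702
y' = 16.7000 + 16.9000·sin(-1.9212)·0.15 = 14.3190
θ' = -1.9212 + (16.9000/1.6)·tan(0.09)·0.15 = -1.7782
v' = 16.9000 + 0.9000·0.15 = 17.0350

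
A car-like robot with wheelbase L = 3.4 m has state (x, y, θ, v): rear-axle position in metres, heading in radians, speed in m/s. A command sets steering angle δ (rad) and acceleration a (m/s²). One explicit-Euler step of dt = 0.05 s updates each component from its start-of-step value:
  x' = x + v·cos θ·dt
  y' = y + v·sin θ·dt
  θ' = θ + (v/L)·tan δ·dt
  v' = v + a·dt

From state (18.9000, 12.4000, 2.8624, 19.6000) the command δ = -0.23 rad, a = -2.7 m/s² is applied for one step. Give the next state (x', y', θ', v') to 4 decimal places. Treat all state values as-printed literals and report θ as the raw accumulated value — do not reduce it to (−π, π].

(17.9579, 12.6701, 2.7949, 19.4650)

x' = 18.9000 + 19.6000·cos(2.8624)·0.05 = 17.9579
y' = 12.4000 + 19.6000·sin(2.8624)·0.05 = 12.6701
θ' = 2.8624 + (19.6000/3.4)·tan(-0.23)·0.05 = 2.7949
v' = 19.6000 − 2.7000·0.05 = 19.4650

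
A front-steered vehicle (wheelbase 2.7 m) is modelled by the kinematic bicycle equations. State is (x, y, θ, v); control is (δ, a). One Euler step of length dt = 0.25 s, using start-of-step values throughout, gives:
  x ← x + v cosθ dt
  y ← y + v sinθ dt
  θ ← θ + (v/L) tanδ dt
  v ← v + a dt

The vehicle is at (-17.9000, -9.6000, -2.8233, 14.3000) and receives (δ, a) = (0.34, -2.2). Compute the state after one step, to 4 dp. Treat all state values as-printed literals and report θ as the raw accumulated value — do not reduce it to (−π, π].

x' = -17.9000 + 14.3000·cos(-2.8233)·0.25 = -21.2954
y' = -9.6000 + 14.3000·sin(-2.8233)·0.25 = -10.7188
θ' = -2.8233 + (14.3000/2.7)·tan(0.34)·0.25 = -2.3549
v' = 14.3000 − 2.2000·0.25 = 13.7500

(-21.2954, -10.7188, -2.3549, 13.7500)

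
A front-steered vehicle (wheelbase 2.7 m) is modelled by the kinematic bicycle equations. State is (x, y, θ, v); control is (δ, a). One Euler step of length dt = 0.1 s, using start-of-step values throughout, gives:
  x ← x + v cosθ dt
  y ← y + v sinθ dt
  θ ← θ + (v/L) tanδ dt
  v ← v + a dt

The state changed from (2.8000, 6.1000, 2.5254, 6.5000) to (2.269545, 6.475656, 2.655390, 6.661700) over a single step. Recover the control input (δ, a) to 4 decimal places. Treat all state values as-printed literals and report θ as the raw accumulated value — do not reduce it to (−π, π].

δ = 0.4951, a = 1.6170

a = (v'−v)/dt = (0.161700)/0.1 = 1.6170
Δθ = θ'−θ = 0.129990;  (v·dt/L) = 6.5000·0.1/2.7 = 0.240741
tan δ = Δθ·L/(v·dt) = 0.539958  →  δ = 0.4951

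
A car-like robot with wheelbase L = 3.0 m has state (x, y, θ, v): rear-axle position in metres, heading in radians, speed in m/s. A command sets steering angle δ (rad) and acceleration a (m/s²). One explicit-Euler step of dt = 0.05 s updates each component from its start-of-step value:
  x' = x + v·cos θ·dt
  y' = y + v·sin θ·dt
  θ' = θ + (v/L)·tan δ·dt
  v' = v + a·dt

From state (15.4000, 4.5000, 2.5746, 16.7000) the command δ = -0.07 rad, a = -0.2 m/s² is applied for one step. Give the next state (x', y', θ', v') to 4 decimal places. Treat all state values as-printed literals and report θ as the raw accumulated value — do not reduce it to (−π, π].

(14.6957, 4.9485, 2.5551, 16.6900)

x' = 15.4000 + 16.7000·cos(2.5746)·0.05 = 14.6957
y' = 4.5000 + 16.7000·sin(2.5746)·0.05 = 4.9485
θ' = 2.5746 + (16.7000/3.0)·tan(-0.07)·0.05 = 2.5551
v' = 16.7000 − 0.2000·0.05 = 16.6900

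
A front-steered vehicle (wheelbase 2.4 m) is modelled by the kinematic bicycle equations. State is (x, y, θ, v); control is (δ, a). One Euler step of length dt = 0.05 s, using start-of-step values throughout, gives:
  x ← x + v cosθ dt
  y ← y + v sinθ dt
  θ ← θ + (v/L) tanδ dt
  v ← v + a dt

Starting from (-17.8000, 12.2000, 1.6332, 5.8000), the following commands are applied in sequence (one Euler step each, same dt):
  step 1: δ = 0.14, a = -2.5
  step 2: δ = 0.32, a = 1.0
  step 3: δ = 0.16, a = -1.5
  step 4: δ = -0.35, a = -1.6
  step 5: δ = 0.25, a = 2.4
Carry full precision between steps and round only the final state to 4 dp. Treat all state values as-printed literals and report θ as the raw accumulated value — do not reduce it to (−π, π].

after step 1 (δ=0.14, a=-2.5): (-17.818085, 12.489436, 1.650228, 5.675000)
after step 2 (δ=0.32, a=1.0): (-17.840600, 12.772291, 1.689408, 5.725000)
after step 3 (δ=0.16, a=-1.5): (-17.874473, 13.056530, 1.708656, 5.650000)
after step 4 (δ=-0.35, a=-1.6): (-17.913295, 13.336349, 1.665689, 5.570000)
after step 5 (δ=0.25, a=2.4): (-17.939683, 13.613596, 1.695319, 5.690000)

(-17.9397, 13.6136, 1.6953, 5.6900)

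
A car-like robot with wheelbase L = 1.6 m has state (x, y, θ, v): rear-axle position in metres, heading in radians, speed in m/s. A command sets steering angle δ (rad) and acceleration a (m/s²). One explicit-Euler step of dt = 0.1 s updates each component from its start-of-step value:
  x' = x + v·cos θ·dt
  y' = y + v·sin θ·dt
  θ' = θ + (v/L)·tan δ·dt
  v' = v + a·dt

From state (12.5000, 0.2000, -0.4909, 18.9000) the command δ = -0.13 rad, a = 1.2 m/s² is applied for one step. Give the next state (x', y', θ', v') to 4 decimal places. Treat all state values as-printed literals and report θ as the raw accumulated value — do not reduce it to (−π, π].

x' = 12.5000 + 18.9000·cos(-0.4909)·0.1 = 14.1668
y' = 0.2000 + 18.9000·sin(-0.4909)·0.1 = -0.6910
θ' = -0.4909 + (18.9000/1.6)·tan(-0.13)·0.1 = -0.6453
v' = 18.9000 + 1.2000·0.1 = 19.0200

(14.1668, -0.6910, -0.6453, 19.0200)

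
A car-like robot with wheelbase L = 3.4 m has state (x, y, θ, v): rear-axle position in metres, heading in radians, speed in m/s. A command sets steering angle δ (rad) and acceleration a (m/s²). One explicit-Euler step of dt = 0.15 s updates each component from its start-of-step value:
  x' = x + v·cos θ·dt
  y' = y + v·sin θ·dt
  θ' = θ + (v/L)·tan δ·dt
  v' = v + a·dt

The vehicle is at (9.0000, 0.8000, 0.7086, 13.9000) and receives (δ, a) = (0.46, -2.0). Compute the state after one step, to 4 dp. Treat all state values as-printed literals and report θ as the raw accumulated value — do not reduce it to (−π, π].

(10.5831, 2.1569, 1.0124, 13.6000)

x' = 9.0000 + 13.9000·cos(0.7086)·0.15 = 10.5831
y' = 0.8000 + 13.9000·sin(0.7086)·0.15 = 2.1569
θ' = 0.7086 + (13.9000/3.4)·tan(0.46)·0.15 = 1.0124
v' = 13.9000 − 2.0000·0.15 = 13.6000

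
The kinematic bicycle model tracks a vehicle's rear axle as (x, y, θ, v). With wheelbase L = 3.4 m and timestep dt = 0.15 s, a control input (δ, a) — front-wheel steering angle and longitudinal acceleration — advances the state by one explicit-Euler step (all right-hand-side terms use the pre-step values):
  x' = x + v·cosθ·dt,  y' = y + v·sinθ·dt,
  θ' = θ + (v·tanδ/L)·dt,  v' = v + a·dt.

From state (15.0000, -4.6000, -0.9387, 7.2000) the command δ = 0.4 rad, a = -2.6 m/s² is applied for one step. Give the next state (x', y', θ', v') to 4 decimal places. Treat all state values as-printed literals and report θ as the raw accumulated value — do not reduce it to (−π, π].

(15.6381, -5.4713, -0.8044, 6.8100)

x' = 15.0000 + 7.2000·cos(-0.9387)·0.15 = 15.6381
y' = -4.6000 + 7.2000·sin(-0.9387)·0.15 = -5.4713
θ' = -0.9387 + (7.2000/3.4)·tan(0.4)·0.15 = -0.8044
v' = 7.2000 − 2.6000·0.15 = 6.8100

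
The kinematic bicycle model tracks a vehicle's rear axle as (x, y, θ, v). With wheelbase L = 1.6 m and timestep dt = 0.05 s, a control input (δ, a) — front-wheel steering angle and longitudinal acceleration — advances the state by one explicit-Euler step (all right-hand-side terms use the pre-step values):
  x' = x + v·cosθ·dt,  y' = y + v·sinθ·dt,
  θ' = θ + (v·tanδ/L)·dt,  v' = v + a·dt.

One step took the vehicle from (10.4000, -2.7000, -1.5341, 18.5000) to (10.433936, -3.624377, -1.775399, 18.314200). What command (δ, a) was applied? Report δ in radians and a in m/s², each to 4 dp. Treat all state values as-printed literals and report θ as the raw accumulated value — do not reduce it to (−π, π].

a = (v'−v)/dt = (-0.185800)/0.05 = -3.7160
Δθ = θ'−θ = -0.241299;  (v·dt/L) = 18.5000·0.05/1.6 = 0.578125
tan δ = Δθ·L/(v·dt) = -0.417382  →  δ = -0.3954

δ = -0.3954, a = -3.7160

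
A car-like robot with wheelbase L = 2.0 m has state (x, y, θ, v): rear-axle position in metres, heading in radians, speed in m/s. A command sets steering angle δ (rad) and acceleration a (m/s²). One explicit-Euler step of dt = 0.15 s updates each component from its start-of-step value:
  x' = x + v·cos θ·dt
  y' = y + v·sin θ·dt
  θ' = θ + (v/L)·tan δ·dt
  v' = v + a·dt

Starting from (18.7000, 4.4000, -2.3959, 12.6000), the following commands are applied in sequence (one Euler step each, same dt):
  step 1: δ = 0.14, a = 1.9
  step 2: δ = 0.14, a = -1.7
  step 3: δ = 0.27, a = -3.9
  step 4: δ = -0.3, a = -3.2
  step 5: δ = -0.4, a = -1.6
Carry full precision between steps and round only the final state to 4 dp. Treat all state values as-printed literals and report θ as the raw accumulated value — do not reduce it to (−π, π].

(13.6155, -3.1670, -2.5106, 11.3250)

after step 1 (δ=0.14, a=1.9): (17.311572, 3.117671, -2.262729, 12.885000)
after step 2 (δ=0.14, a=-1.7): (16.078426, 1.629426, -2.126545, 12.630000)
after step 3 (δ=0.27, a=-3.9): (15.078926, 0.020038, -1.864386, 12.045000)
after step 4 (δ=-0.3, a=-3.2): (14.556070, -1.709404, -2.143833, 11.565000)
after step 5 (δ=-0.4, a=-1.6): (13.615513, -3.167042, -2.510553, 11.325000)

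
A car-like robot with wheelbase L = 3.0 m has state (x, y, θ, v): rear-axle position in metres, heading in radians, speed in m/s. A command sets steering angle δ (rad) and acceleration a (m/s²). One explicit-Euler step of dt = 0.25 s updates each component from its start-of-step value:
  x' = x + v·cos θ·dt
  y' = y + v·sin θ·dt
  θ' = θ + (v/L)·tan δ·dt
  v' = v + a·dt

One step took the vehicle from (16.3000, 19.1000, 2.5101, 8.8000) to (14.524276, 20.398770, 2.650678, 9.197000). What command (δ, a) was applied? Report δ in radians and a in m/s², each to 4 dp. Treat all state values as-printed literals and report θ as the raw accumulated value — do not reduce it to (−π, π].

δ = 0.1894, a = 1.5880

a = (v'−v)/dt = (0.397000)/0.25 = 1.5880
Δθ = θ'−θ = 0.140578;  (v·dt/L) = 8.8000·0.25/3.0 = 0.733333
tan δ = Δθ·L/(v·dt) = 0.191697  →  δ = 0.1894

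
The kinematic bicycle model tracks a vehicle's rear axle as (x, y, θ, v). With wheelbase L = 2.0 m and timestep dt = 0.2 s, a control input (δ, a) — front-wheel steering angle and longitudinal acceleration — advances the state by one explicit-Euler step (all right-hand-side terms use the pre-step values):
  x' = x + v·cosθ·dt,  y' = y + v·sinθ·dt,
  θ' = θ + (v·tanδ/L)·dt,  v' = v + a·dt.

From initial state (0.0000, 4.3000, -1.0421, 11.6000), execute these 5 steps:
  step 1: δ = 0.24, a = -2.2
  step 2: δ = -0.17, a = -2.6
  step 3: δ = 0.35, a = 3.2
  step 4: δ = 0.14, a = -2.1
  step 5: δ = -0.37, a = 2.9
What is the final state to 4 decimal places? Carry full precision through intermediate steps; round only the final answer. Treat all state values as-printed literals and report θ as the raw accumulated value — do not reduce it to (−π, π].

after step 1 (δ=0.24, a=-2.2): (1.170227, 2.296760, -0.758229, 11.160000)
after step 2 (δ=-0.17, a=-2.6): (2.790782, 0.761956, -0.949798, 10.640000)
after step 3 (δ=0.35, a=3.2): (4.028954, -0.968742, -0.561407, 11.280000)
after step 4 (δ=0.14, a=-2.1): (5.938673, -2.169787, -0.402447, 10.860000)
after step 5 (δ=-0.37, a=2.9): (7.937141, -3.020497, -0.823667, 11.440000)

(7.9371, -3.0205, -0.8237, 11.4400)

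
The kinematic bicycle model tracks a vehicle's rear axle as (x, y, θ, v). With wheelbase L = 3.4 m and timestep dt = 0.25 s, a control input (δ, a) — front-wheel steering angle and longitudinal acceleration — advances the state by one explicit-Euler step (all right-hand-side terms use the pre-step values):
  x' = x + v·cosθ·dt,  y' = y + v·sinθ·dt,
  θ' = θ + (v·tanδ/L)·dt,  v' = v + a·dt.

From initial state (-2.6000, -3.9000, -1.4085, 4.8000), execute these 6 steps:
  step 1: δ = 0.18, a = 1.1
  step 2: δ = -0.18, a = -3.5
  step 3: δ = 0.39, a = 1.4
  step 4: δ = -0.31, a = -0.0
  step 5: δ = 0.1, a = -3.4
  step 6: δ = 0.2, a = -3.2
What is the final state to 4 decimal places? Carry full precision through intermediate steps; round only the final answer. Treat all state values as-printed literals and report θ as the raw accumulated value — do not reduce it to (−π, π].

(-1.2384, -10.4726, -1.3037, 2.9000)

after step 1 (δ=0.18, a=1.1): (-2.406098, -5.084231, -1.344275, 5.075000)
after step 2 (δ=-0.18, a=-3.5): (-2.121151, -6.320569, -1.412180, 4.200000)
after step 3 (δ=0.39, a=1.4): (-1.955301, -7.357388, -1.285236, 4.550000)
after step 4 (δ=-0.31, a=-0.0): (-1.634873, -8.448824, -1.392404, 4.550000)
after step 5 (δ=0.1, a=-3.4): (-1.433027, -9.568272, -1.358837, 3.700000)
after step 6 (δ=0.2, a=-3.2): (-1.238429, -10.472571, -1.303688, 2.900000)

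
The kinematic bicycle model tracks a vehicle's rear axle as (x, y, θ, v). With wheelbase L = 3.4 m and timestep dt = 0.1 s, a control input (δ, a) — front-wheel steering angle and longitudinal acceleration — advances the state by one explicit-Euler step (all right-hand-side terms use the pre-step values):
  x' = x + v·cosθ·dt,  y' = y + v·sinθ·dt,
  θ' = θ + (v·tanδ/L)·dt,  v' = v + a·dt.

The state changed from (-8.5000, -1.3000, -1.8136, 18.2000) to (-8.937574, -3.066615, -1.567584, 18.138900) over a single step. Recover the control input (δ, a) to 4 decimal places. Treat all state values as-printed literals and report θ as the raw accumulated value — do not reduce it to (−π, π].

a = (v'−v)/dt = (-0.061100)/0.1 = -0.6110
Δθ = θ'−θ = 0.246016;  (v·dt/L) = 18.2000·0.1/3.4 = 0.535294
tan δ = Δθ·L/(v·dt) = 0.459590  →  δ = 0.4308

δ = 0.4308, a = -0.6110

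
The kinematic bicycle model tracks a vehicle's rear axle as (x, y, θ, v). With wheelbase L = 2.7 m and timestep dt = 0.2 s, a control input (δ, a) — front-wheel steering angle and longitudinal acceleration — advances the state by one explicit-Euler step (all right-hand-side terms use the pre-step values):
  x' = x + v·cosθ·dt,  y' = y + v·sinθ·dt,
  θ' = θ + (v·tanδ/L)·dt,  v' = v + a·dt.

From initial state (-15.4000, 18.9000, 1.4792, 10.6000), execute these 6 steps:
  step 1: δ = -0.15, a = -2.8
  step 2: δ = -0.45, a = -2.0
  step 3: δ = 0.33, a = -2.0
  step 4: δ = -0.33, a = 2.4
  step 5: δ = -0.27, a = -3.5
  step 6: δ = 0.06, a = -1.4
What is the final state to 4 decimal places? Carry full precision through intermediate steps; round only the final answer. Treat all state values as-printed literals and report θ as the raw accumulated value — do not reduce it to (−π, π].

(-10.8848, 29.3069, 0.8523, 8.7400)

after step 1 (δ=-0.15, a=-2.8): (-15.206087, 21.011113, 1.360531, 10.040000)
after step 2 (δ=-0.45, a=-2.0): (-14.786978, 22.974888, 1.001281, 9.640000)
after step 3 (δ=0.33, a=-2.0): (-13.747355, 24.598577, 1.245869, 9.240000)
after step 4 (δ=-0.33, a=2.4): (-13.157400, 26.349879, 1.011430, 9.720000)
after step 5 (δ=-0.27, a=-3.5): (-12.125817, 27.997596, 0.812164, 9.020000)
after step 6 (δ=0.06, a=-1.4): (-10.884793, 29.306899, 0.852301, 8.740000)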